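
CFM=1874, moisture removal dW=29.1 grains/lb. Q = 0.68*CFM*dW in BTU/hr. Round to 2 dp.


Q = 0.68 * 1874 * 29.1 = 37082.71 BTU/hr

37082.71 BTU/hr


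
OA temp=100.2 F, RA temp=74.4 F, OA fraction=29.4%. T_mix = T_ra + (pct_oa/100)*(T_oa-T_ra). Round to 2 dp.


T_mix = 74.4 + (29.4/100)*(100.2-74.4) = 81.99 F

81.99 F


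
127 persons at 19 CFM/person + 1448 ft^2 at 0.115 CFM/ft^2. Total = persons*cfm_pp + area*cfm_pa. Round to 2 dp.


Total = 127*19 + 1448*0.115 = 2579.52 CFM

2579.52 CFM


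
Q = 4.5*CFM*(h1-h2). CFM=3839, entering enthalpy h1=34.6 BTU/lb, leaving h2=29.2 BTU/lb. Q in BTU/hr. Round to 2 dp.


Q = 4.5 * 3839 * (34.6 - 29.2) = 93287.70 BTU/hr

93287.70 BTU/hr


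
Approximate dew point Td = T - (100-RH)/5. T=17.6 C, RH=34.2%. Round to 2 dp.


Td = 17.6 - (100-34.2)/5 = 4.44 C

4.44 C


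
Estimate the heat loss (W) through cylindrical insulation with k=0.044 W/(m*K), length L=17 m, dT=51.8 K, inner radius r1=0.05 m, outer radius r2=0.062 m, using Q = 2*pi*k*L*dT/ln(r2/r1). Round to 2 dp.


Q = 2*pi*0.044*17*51.8/ln(0.062/0.05) = 1131.74 W

1131.74 W


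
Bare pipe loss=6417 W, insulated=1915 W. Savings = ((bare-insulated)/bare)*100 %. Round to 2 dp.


Savings = ((6417-1915)/6417)*100 = 70.16 %

70.16 %


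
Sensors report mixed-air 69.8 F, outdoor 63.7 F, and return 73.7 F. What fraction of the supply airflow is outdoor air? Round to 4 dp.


frac = (69.8 - 73.7) / (63.7 - 73.7) = 0.3900

0.3900


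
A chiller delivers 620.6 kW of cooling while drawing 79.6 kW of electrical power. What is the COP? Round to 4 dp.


COP = 620.6 / 79.6 = 7.7965

7.7965


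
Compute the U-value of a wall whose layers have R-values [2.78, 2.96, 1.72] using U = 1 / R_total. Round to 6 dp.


R_total = 2.78 + 2.96 + 1.72 = 7.46
U = 1/7.46 = 0.134048

0.134048


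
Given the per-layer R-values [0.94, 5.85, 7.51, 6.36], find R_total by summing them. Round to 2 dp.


R_total = 0.94 + 5.85 + 7.51 + 6.36 = 20.66

20.66


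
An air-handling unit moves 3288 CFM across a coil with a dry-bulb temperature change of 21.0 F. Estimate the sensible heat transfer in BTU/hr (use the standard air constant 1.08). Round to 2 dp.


Q = 1.08 * 3288 * 21.0 = 74571.84 BTU/hr

74571.84 BTU/hr


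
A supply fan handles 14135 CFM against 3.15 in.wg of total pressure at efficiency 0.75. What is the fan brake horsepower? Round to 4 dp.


BHP = 14135 * 3.15 / (6356 * 0.75) = 9.3403 hp

9.3403 hp


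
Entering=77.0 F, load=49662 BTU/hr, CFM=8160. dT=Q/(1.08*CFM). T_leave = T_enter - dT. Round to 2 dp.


dT = 49662/(1.08*8160) = 5.6352
T_leave = 77.0 - 5.6352 = 71.36 F

71.36 F


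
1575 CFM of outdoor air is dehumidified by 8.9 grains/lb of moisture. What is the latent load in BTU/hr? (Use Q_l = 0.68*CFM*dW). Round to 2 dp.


Q = 0.68 * 1575 * 8.9 = 9531.90 BTU/hr

9531.90 BTU/hr


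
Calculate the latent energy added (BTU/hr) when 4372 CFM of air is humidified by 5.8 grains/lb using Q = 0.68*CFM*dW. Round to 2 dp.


Q = 0.68 * 4372 * 5.8 = 17243.17 BTU/hr

17243.17 BTU/hr


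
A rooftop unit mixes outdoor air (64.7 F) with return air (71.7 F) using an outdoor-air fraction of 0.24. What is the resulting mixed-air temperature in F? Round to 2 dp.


T_mix = 0.24*64.7 + 0.76*71.7 = 70.02 F

70.02 F


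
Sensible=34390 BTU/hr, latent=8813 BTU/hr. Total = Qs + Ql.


Qt = 34390 + 8813 = 43203 BTU/hr

43203 BTU/hr


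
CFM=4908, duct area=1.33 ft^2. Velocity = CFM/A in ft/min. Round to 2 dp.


V = 4908 / 1.33 = 3690.23 ft/min

3690.23 ft/min


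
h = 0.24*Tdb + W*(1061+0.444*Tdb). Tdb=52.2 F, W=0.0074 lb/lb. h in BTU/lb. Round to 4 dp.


h = 0.24*52.2 + 0.0074*(1061+0.444*52.2) = 20.5509 BTU/lb

20.5509 BTU/lb


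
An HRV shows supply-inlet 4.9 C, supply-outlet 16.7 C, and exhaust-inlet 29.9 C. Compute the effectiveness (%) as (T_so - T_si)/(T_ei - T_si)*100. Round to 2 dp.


eff = (16.7-4.9)/(29.9-4.9)*100 = 47.20 %

47.20 %


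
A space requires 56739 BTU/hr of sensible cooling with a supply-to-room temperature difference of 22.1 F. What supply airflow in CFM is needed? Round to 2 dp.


CFM = 56739 / (1.08 * 22.1) = 2377.20

2377.20 CFM


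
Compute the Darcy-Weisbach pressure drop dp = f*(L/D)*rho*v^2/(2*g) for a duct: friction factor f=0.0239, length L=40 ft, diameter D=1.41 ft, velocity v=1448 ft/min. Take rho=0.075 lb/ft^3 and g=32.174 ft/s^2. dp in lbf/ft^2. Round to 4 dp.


v_fps = 1448/60 = 24.1333 ft/s
dp = 0.0239*(40/1.41)*0.075*24.1333^2/(2*32.174) = 0.4603 lbf/ft^2

0.4603 lbf/ft^2


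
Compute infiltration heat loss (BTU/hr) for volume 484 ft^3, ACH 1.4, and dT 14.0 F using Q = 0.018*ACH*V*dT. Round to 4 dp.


Q = 0.018 * 1.4 * 484 * 14.0 = 170.7552 BTU/hr

170.7552 BTU/hr


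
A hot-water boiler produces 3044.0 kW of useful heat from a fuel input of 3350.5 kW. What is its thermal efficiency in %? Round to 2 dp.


eta = (3044.0/3350.5)*100 = 90.85 %

90.85 %


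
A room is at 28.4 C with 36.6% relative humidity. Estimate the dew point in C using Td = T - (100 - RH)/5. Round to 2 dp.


Td = 28.4 - (100-36.6)/5 = 15.72 C

15.72 C


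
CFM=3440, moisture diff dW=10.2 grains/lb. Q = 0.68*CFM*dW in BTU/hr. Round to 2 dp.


Q = 0.68 * 3440 * 10.2 = 23859.84 BTU/hr

23859.84 BTU/hr


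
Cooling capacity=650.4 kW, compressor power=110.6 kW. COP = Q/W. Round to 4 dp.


COP = 650.4 / 110.6 = 5.8807

5.8807


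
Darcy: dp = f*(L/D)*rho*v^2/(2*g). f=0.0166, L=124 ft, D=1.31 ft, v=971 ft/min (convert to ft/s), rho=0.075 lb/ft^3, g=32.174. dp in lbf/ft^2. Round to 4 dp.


v_fps = 971/60 = 16.1833 ft/s
dp = 0.0166*(124/1.31)*0.075*16.1833^2/(2*32.174) = 0.4796 lbf/ft^2

0.4796 lbf/ft^2


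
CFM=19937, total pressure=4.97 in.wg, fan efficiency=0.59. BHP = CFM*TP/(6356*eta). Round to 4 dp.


BHP = 19937 * 4.97 / (6356 * 0.59) = 26.4229 hp

26.4229 hp


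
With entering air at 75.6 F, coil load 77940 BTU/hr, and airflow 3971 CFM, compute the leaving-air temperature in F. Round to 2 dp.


dT = 77940/(1.08*3971) = 18.1734
T_leave = 75.6 - 18.1734 = 57.43 F

57.43 F


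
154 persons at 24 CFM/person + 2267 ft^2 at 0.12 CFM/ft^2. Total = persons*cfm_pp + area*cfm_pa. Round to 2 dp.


Total = 154*24 + 2267*0.12 = 3968.04 CFM

3968.04 CFM


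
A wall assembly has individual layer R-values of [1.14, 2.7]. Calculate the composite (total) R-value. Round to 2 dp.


R_total = 1.14 + 2.7 = 3.84

3.84


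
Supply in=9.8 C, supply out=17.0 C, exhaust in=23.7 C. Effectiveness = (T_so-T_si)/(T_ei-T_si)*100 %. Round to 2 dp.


eff = (17.0-9.8)/(23.7-9.8)*100 = 51.80 %

51.80 %


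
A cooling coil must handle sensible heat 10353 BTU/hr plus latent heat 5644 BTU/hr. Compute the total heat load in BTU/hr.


Qt = 10353 + 5644 = 15997 BTU/hr

15997 BTU/hr


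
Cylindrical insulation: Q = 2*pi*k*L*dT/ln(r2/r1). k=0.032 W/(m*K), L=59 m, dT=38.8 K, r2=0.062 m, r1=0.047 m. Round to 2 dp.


Q = 2*pi*0.032*59*38.8/ln(0.062/0.047) = 1661.71 W

1661.71 W


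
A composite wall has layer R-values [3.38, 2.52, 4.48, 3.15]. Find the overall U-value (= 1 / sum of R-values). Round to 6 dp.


R_total = 3.38 + 2.52 + 4.48 + 3.15 = 13.53
U = 1/13.53 = 0.073910

0.073910


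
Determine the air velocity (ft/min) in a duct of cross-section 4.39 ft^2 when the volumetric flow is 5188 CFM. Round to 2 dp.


V = 5188 / 4.39 = 1181.78 ft/min

1181.78 ft/min


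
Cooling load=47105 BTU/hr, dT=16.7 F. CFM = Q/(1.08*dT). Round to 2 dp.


CFM = 47105 / (1.08 * 16.7) = 2611.72

2611.72 CFM


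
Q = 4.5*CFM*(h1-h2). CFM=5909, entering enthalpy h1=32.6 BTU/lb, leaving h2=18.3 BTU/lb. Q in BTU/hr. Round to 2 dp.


Q = 4.5 * 5909 * (32.6 - 18.3) = 380244.15 BTU/hr

380244.15 BTU/hr


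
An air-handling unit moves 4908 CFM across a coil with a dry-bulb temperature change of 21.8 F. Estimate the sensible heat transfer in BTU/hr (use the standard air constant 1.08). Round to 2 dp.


Q = 1.08 * 4908 * 21.8 = 115553.95 BTU/hr

115553.95 BTU/hr


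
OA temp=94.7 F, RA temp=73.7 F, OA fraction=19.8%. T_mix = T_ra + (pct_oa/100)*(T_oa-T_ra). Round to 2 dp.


T_mix = 73.7 + (19.8/100)*(94.7-73.7) = 77.86 F

77.86 F


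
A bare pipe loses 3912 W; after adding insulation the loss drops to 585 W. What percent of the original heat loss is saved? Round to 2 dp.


Savings = ((3912-585)/3912)*100 = 85.05 %

85.05 %


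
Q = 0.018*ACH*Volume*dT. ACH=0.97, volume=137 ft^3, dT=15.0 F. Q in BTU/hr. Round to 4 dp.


Q = 0.018 * 0.97 * 137 * 15.0 = 35.8803 BTU/hr

35.8803 BTU/hr


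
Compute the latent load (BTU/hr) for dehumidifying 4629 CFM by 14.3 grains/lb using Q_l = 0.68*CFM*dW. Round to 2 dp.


Q = 0.68 * 4629 * 14.3 = 45012.40 BTU/hr

45012.40 BTU/hr


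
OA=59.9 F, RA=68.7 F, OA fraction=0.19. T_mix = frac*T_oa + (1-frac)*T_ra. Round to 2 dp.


T_mix = 0.19*59.9 + 0.81*68.7 = 67.03 F

67.03 F


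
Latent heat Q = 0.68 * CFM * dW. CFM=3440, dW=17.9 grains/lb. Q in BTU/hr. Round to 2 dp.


Q = 0.68 * 3440 * 17.9 = 41871.68 BTU/hr

41871.68 BTU/hr


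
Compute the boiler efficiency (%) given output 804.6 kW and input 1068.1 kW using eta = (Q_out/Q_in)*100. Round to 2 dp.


eta = (804.6/1068.1)*100 = 75.33 %

75.33 %


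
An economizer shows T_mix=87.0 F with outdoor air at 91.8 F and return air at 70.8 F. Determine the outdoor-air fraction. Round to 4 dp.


frac = (87.0 - 70.8) / (91.8 - 70.8) = 0.7714

0.7714


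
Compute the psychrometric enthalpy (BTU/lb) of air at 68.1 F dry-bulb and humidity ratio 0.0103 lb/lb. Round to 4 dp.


h = 0.24*68.1 + 0.0103*(1061+0.444*68.1) = 27.5837 BTU/lb

27.5837 BTU/lb


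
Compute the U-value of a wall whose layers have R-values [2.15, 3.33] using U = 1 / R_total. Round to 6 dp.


R_total = 2.15 + 3.33 = 5.48
U = 1/5.48 = 0.182482

0.182482


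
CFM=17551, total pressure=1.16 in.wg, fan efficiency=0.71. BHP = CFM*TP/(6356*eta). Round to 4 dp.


BHP = 17551 * 1.16 / (6356 * 0.71) = 4.5115 hp

4.5115 hp


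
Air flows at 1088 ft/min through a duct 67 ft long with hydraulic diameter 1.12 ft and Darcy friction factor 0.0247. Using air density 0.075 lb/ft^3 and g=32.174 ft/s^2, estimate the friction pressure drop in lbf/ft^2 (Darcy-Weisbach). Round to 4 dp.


v_fps = 1088/60 = 18.1333 ft/s
dp = 0.0247*(67/1.12)*0.075*18.1333^2/(2*32.174) = 0.5663 lbf/ft^2

0.5663 lbf/ft^2


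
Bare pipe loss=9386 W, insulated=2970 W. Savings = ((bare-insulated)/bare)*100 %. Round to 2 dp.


Savings = ((9386-2970)/9386)*100 = 68.36 %

68.36 %


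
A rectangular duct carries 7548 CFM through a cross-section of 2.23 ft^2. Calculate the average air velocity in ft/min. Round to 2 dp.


V = 7548 / 2.23 = 3384.75 ft/min

3384.75 ft/min


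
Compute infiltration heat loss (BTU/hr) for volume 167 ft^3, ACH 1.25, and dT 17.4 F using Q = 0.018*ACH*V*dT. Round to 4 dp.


Q = 0.018 * 1.25 * 167 * 17.4 = 65.3805 BTU/hr

65.3805 BTU/hr


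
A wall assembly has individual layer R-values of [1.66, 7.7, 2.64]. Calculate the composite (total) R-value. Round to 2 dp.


R_total = 1.66 + 7.7 + 2.64 = 12.00

12.00


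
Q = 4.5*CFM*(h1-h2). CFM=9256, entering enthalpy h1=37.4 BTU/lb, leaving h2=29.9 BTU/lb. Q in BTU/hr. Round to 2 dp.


Q = 4.5 * 9256 * (37.4 - 29.9) = 312390.00 BTU/hr

312390.00 BTU/hr


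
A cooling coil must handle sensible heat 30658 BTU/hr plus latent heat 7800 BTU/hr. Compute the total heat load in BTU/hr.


Qt = 30658 + 7800 = 38458 BTU/hr

38458 BTU/hr


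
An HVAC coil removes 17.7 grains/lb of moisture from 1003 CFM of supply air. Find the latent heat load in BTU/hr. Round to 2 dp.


Q = 0.68 * 1003 * 17.7 = 12072.11 BTU/hr

12072.11 BTU/hr


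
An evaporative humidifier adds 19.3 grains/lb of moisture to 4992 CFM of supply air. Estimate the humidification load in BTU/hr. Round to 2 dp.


Q = 0.68 * 4992 * 19.3 = 65515.01 BTU/hr

65515.01 BTU/hr


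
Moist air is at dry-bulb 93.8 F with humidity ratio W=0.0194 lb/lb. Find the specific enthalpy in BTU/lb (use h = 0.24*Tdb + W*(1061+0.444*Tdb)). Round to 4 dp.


h = 0.24*93.8 + 0.0194*(1061+0.444*93.8) = 43.9034 BTU/lb

43.9034 BTU/lb


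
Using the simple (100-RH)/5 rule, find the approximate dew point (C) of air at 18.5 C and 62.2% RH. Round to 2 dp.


Td = 18.5 - (100-62.2)/5 = 10.94 C

10.94 C


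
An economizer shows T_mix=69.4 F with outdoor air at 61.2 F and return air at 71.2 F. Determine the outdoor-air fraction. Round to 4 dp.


frac = (69.4 - 71.2) / (61.2 - 71.2) = 0.1800

0.1800


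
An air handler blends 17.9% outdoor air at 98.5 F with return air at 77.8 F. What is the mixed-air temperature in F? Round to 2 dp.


T_mix = 77.8 + (17.9/100)*(98.5-77.8) = 81.51 F

81.51 F


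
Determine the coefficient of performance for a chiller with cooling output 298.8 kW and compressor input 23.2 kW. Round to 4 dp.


COP = 298.8 / 23.2 = 12.8793

12.8793


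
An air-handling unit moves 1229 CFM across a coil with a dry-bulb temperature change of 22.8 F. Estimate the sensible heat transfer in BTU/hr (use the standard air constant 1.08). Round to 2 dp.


Q = 1.08 * 1229 * 22.8 = 30262.90 BTU/hr

30262.90 BTU/hr


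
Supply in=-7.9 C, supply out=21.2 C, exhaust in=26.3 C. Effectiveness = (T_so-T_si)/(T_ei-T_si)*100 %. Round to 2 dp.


eff = (21.2-(-7.9))/(26.3-(-7.9))*100 = 85.09 %

85.09 %


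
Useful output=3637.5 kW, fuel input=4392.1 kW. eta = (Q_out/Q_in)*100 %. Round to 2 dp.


eta = (3637.5/4392.1)*100 = 82.82 %

82.82 %


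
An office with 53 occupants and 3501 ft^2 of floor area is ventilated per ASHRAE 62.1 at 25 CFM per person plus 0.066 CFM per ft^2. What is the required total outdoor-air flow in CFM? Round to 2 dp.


Total = 53*25 + 3501*0.066 = 1556.07 CFM

1556.07 CFM


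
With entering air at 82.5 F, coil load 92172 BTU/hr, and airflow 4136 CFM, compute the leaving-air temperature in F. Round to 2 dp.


dT = 92172/(1.08*4136) = 20.6345
T_leave = 82.5 - 20.6345 = 61.87 F

61.87 F


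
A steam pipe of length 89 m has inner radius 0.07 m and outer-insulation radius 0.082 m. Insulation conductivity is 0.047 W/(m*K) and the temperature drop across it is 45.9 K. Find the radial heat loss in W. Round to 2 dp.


Q = 2*pi*0.047*89*45.9/ln(0.082/0.07) = 7624.44 W

7624.44 W


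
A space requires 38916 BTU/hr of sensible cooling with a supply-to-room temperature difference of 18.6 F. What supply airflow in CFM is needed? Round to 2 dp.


CFM = 38916 / (1.08 * 18.6) = 1937.28

1937.28 CFM


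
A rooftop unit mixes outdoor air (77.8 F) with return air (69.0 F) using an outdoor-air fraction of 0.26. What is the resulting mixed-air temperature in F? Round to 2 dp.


T_mix = 0.26*77.8 + 0.74*69.0 = 71.29 F

71.29 F


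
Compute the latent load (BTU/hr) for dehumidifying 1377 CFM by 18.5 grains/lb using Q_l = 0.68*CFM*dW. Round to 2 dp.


Q = 0.68 * 1377 * 18.5 = 17322.66 BTU/hr

17322.66 BTU/hr


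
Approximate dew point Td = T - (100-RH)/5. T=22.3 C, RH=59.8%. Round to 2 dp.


Td = 22.3 - (100-59.8)/5 = 14.26 C

14.26 C


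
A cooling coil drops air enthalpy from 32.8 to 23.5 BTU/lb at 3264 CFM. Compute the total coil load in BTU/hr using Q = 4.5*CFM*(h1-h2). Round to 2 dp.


Q = 4.5 * 3264 * (32.8 - 23.5) = 136598.40 BTU/hr

136598.40 BTU/hr


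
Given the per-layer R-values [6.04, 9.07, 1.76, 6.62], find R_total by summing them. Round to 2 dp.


R_total = 6.04 + 9.07 + 1.76 + 6.62 = 23.49

23.49


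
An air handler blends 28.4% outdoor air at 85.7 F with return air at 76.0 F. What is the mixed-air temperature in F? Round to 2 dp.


T_mix = 76.0 + (28.4/100)*(85.7-76.0) = 78.75 F

78.75 F


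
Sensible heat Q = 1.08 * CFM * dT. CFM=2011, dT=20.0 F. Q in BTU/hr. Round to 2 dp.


Q = 1.08 * 2011 * 20.0 = 43437.60 BTU/hr

43437.60 BTU/hr


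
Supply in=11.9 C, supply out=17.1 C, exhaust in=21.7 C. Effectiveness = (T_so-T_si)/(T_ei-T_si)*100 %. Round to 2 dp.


eff = (17.1-11.9)/(21.7-11.9)*100 = 53.06 %

53.06 %


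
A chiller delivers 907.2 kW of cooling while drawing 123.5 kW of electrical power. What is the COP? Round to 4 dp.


COP = 907.2 / 123.5 = 7.3457

7.3457


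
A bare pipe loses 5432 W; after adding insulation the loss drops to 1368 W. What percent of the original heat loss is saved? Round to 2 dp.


Savings = ((5432-1368)/5432)*100 = 74.82 %

74.82 %


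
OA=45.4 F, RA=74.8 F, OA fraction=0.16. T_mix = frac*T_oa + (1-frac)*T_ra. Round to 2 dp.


T_mix = 0.16*45.4 + 0.84*74.8 = 70.10 F

70.10 F


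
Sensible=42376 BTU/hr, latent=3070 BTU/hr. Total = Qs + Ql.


Qt = 42376 + 3070 = 45446 BTU/hr

45446 BTU/hr


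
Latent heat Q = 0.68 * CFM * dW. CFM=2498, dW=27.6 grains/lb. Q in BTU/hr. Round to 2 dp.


Q = 0.68 * 2498 * 27.6 = 46882.46 BTU/hr

46882.46 BTU/hr


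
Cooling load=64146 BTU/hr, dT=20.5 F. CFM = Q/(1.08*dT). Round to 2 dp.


CFM = 64146 / (1.08 * 20.5) = 2897.29

2897.29 CFM


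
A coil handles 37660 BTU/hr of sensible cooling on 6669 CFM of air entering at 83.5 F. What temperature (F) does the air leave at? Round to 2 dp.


dT = 37660/(1.08*6669) = 5.2287
T_leave = 83.5 - 5.2287 = 78.27 F

78.27 F


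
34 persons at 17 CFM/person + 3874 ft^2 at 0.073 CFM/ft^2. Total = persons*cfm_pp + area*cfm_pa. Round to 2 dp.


Total = 34*17 + 3874*0.073 = 860.80 CFM

860.80 CFM


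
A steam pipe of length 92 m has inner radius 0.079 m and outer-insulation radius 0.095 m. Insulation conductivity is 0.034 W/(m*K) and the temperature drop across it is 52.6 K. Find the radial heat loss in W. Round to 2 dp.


Q = 2*pi*0.034*92*52.6/ln(0.095/0.079) = 5605.35 W

5605.35 W


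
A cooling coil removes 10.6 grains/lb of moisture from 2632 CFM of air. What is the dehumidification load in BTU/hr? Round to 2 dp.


Q = 0.68 * 2632 * 10.6 = 18971.46 BTU/hr

18971.46 BTU/hr


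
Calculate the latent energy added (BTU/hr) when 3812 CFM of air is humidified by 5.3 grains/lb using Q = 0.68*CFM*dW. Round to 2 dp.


Q = 0.68 * 3812 * 5.3 = 13738.45 BTU/hr

13738.45 BTU/hr


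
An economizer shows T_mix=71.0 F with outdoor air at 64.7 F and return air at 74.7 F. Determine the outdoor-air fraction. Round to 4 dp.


frac = (71.0 - 74.7) / (64.7 - 74.7) = 0.3700

0.3700


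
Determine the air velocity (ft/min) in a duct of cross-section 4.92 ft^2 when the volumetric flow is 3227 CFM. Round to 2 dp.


V = 3227 / 4.92 = 655.89 ft/min

655.89 ft/min


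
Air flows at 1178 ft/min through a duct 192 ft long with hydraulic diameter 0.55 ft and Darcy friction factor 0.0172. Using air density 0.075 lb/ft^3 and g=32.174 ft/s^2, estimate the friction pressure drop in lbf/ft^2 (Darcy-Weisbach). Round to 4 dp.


v_fps = 1178/60 = 19.6333 ft/s
dp = 0.0172*(192/0.55)*0.075*19.6333^2/(2*32.174) = 2.6976 lbf/ft^2

2.6976 lbf/ft^2


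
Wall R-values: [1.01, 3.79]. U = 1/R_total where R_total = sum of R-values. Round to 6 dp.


R_total = 1.01 + 3.79 = 4.80
U = 1/4.80 = 0.208333

0.208333


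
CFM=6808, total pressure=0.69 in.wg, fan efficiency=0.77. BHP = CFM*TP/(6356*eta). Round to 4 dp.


BHP = 6808 * 0.69 / (6356 * 0.77) = 0.9598 hp

0.9598 hp


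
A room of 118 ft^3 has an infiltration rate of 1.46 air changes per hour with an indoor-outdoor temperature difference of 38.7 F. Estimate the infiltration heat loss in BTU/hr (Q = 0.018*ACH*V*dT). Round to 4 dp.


Q = 0.018 * 1.46 * 118 * 38.7 = 120.0102 BTU/hr

120.0102 BTU/hr


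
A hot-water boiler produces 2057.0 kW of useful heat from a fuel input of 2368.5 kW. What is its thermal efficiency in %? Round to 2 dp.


eta = (2057.0/2368.5)*100 = 86.85 %

86.85 %


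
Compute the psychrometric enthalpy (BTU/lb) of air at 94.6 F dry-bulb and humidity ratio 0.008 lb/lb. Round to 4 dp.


h = 0.24*94.6 + 0.008*(1061+0.444*94.6) = 31.5280 BTU/lb

31.5280 BTU/lb


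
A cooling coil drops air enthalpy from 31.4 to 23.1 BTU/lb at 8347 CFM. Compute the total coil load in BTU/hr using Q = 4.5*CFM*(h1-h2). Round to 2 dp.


Q = 4.5 * 8347 * (31.4 - 23.1) = 311760.45 BTU/hr

311760.45 BTU/hr


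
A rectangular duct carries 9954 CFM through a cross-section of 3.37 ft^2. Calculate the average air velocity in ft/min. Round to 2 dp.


V = 9954 / 3.37 = 2953.71 ft/min

2953.71 ft/min


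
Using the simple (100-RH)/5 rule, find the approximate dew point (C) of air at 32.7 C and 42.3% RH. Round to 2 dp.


Td = 32.7 - (100-42.3)/5 = 21.16 C

21.16 C


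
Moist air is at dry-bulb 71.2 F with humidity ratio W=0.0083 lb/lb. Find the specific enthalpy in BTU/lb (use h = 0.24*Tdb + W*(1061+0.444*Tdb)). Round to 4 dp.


h = 0.24*71.2 + 0.0083*(1061+0.444*71.2) = 26.1567 BTU/lb

26.1567 BTU/lb


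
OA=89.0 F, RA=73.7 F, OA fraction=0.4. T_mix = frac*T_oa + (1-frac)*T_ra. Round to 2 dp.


T_mix = 0.4*89.0 + 0.6*73.7 = 79.82 F

79.82 F


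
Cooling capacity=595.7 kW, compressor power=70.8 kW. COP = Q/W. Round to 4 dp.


COP = 595.7 / 70.8 = 8.4138

8.4138


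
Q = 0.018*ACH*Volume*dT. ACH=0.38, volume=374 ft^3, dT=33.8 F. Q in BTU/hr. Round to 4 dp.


Q = 0.018 * 0.38 * 374 * 33.8 = 86.4658 BTU/hr

86.4658 BTU/hr


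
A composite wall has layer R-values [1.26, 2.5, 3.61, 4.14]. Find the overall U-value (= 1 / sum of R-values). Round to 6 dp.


R_total = 1.26 + 2.5 + 3.61 + 4.14 = 11.51
U = 1/11.51 = 0.086881

0.086881


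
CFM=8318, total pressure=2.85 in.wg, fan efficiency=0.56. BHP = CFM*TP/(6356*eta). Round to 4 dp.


BHP = 8318 * 2.85 / (6356 * 0.56) = 6.6603 hp

6.6603 hp


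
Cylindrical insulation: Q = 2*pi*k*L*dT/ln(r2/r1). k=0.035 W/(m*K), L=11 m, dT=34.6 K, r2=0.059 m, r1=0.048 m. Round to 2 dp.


Q = 2*pi*0.035*11*34.6/ln(0.059/0.048) = 405.64 W

405.64 W


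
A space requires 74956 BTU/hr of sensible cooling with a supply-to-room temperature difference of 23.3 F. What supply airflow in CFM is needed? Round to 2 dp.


CFM = 74956 / (1.08 * 23.3) = 2978.70

2978.70 CFM


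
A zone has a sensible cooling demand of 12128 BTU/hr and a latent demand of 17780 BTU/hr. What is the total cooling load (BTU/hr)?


Qt = 12128 + 17780 = 29908 BTU/hr

29908 BTU/hr


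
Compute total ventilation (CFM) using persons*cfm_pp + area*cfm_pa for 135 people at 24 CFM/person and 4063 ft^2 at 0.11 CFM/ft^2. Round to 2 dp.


Total = 135*24 + 4063*0.11 = 3686.93 CFM

3686.93 CFM


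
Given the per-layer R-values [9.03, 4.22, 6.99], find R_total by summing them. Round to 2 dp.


R_total = 9.03 + 4.22 + 6.99 = 20.24

20.24


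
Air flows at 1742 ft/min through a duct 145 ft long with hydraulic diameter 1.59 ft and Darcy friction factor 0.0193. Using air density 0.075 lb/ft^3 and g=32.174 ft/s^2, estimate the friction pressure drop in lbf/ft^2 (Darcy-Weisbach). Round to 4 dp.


v_fps = 1742/60 = 29.0333 ft/s
dp = 0.0193*(145/1.59)*0.075*29.0333^2/(2*32.174) = 1.7292 lbf/ft^2

1.7292 lbf/ft^2


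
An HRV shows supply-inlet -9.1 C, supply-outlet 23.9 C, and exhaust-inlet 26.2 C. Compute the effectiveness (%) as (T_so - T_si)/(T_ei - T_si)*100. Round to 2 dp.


eff = (23.9-(-9.1))/(26.2-(-9.1))*100 = 93.48 %

93.48 %


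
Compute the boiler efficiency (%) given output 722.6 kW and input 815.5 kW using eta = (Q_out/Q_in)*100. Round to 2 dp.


eta = (722.6/815.5)*100 = 88.61 %

88.61 %


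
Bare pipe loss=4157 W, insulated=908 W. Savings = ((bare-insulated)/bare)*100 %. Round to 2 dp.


Savings = ((4157-908)/4157)*100 = 78.16 %

78.16 %


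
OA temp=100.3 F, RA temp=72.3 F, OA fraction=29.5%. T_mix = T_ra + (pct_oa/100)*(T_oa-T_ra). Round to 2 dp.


T_mix = 72.3 + (29.5/100)*(100.3-72.3) = 80.56 F

80.56 F


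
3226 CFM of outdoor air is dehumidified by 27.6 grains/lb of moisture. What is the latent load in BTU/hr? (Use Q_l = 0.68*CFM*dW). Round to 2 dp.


Q = 0.68 * 3226 * 27.6 = 60545.57 BTU/hr

60545.57 BTU/hr


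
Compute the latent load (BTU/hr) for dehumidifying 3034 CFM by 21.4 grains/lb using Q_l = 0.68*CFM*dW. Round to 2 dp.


Q = 0.68 * 3034 * 21.4 = 44150.77 BTU/hr

44150.77 BTU/hr


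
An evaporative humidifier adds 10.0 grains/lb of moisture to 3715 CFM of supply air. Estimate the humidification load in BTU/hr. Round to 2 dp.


Q = 0.68 * 3715 * 10.0 = 25262.00 BTU/hr

25262.00 BTU/hr


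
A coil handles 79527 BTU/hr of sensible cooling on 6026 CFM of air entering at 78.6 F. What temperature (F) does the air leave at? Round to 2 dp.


dT = 79527/(1.08*6026) = 12.2197
T_leave = 78.6 - 12.2197 = 66.38 F

66.38 F


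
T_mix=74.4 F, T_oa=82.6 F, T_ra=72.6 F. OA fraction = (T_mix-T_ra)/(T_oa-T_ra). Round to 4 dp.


frac = (74.4 - 72.6) / (82.6 - 72.6) = 0.1800

0.1800


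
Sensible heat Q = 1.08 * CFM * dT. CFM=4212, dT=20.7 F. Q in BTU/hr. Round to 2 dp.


Q = 1.08 * 4212 * 20.7 = 94163.47 BTU/hr

94163.47 BTU/hr


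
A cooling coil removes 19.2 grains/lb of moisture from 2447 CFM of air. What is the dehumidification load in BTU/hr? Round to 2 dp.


Q = 0.68 * 2447 * 19.2 = 31948.03 BTU/hr

31948.03 BTU/hr


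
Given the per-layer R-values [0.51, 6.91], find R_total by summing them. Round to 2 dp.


R_total = 0.51 + 6.91 = 7.42

7.42


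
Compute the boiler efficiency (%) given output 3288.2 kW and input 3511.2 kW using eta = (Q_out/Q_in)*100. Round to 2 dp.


eta = (3288.2/3511.2)*100 = 93.65 %

93.65 %


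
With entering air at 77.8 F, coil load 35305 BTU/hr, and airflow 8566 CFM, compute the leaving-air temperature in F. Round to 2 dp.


dT = 35305/(1.08*8566) = 3.8162
T_leave = 77.8 - 3.8162 = 73.98 F

73.98 F


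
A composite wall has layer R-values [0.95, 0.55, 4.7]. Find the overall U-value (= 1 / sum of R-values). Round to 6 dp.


R_total = 0.95 + 0.55 + 4.7 = 6.20
U = 1/6.20 = 0.161290

0.161290


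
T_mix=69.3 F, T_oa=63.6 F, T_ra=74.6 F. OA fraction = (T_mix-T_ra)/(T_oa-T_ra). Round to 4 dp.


frac = (69.3 - 74.6) / (63.6 - 74.6) = 0.4818

0.4818


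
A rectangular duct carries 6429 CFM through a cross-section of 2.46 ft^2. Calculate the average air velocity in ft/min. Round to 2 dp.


V = 6429 / 2.46 = 2613.41 ft/min

2613.41 ft/min


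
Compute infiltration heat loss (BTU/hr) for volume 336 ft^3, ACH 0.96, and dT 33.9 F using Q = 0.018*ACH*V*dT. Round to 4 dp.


Q = 0.018 * 0.96 * 336 * 33.9 = 196.8261 BTU/hr

196.8261 BTU/hr


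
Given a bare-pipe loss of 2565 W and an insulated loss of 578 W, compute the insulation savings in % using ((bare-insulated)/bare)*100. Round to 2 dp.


Savings = ((2565-578)/2565)*100 = 77.47 %

77.47 %


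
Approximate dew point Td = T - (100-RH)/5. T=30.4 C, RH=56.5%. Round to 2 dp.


Td = 30.4 - (100-56.5)/5 = 21.70 C

21.70 C


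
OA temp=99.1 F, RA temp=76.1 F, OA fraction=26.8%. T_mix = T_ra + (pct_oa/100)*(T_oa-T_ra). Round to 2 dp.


T_mix = 76.1 + (26.8/100)*(99.1-76.1) = 82.26 F

82.26 F


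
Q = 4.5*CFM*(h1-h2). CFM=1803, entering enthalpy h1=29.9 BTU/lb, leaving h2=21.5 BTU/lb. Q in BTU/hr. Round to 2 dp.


Q = 4.5 * 1803 * (29.9 - 21.5) = 68153.40 BTU/hr

68153.40 BTU/hr


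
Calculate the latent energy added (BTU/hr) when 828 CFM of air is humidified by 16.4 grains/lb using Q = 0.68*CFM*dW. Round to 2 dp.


Q = 0.68 * 828 * 16.4 = 9233.86 BTU/hr

9233.86 BTU/hr


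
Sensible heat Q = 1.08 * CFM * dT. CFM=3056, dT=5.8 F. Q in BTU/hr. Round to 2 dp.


Q = 1.08 * 3056 * 5.8 = 19142.78 BTU/hr

19142.78 BTU/hr


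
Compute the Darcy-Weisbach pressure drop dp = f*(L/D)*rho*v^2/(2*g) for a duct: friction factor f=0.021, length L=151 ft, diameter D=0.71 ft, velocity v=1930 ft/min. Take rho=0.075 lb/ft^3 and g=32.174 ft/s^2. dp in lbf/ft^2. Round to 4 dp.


v_fps = 1930/60 = 32.1667 ft/s
dp = 0.021*(151/0.71)*0.075*32.1667^2/(2*32.174) = 5.3861 lbf/ft^2

5.3861 lbf/ft^2


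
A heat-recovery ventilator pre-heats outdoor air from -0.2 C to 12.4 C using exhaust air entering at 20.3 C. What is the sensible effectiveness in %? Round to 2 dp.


eff = (12.4-(-0.2))/(20.3-(-0.2))*100 = 61.46 %

61.46 %


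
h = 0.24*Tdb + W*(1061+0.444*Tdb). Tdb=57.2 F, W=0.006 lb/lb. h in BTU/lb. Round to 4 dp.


h = 0.24*57.2 + 0.006*(1061+0.444*57.2) = 20.2464 BTU/lb

20.2464 BTU/lb


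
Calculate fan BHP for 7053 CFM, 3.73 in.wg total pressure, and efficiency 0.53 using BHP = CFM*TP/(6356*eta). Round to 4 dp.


BHP = 7053 * 3.73 / (6356 * 0.53) = 7.8095 hp

7.8095 hp


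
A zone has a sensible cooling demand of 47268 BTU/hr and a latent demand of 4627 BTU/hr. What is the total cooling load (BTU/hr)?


Qt = 47268 + 4627 = 51895 BTU/hr

51895 BTU/hr


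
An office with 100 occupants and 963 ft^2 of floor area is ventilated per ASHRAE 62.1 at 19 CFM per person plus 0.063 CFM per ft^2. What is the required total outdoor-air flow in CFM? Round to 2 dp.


Total = 100*19 + 963*0.063 = 1960.67 CFM

1960.67 CFM


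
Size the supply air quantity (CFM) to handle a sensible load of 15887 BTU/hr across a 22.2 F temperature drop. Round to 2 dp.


CFM = 15887 / (1.08 * 22.2) = 662.62

662.62 CFM


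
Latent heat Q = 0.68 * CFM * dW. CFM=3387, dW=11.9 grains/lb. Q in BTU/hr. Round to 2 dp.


Q = 0.68 * 3387 * 11.9 = 27407.60 BTU/hr

27407.60 BTU/hr


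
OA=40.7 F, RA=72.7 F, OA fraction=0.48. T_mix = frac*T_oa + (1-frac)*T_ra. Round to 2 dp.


T_mix = 0.48*40.7 + 0.52*72.7 = 57.34 F

57.34 F


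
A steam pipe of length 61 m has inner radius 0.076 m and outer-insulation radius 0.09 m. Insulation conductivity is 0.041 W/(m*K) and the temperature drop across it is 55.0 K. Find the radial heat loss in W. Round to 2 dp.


Q = 2*pi*0.041*61*55.0/ln(0.09/0.076) = 5111.80 W

5111.80 W


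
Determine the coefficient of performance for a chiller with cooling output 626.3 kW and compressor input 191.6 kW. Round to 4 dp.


COP = 626.3 / 191.6 = 3.2688

3.2688


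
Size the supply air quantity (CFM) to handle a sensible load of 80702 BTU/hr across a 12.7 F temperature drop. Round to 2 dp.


CFM = 80702 / (1.08 * 12.7) = 5883.79

5883.79 CFM


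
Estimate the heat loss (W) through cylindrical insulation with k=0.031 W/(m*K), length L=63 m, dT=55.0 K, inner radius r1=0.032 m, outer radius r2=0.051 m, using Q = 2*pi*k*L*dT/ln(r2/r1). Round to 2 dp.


Q = 2*pi*0.031*63*55.0/ln(0.051/0.032) = 1448.02 W

1448.02 W


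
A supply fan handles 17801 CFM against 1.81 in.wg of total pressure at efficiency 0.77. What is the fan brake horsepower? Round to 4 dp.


BHP = 17801 * 1.81 / (6356 * 0.77) = 6.5834 hp

6.5834 hp


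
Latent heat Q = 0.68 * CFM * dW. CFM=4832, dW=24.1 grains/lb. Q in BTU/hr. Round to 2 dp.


Q = 0.68 * 4832 * 24.1 = 79186.82 BTU/hr

79186.82 BTU/hr


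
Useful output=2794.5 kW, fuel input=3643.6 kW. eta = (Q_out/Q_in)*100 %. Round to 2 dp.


eta = (2794.5/3643.6)*100 = 76.70 %

76.70 %


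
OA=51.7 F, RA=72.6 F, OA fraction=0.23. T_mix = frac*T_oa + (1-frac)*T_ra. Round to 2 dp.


T_mix = 0.23*51.7 + 0.77*72.6 = 67.79 F

67.79 F


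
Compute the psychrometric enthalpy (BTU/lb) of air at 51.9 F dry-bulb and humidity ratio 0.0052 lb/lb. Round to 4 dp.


h = 0.24*51.9 + 0.0052*(1061+0.444*51.9) = 18.0930 BTU/lb

18.0930 BTU/lb


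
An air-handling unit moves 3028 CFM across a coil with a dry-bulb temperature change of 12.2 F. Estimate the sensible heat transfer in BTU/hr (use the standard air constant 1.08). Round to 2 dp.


Q = 1.08 * 3028 * 12.2 = 39896.93 BTU/hr

39896.93 BTU/hr


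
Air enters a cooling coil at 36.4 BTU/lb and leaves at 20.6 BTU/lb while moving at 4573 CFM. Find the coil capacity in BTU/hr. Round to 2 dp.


Q = 4.5 * 4573 * (36.4 - 20.6) = 325140.30 BTU/hr

325140.30 BTU/hr


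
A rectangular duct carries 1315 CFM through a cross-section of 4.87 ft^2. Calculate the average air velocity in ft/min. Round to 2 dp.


V = 1315 / 4.87 = 270.02 ft/min

270.02 ft/min


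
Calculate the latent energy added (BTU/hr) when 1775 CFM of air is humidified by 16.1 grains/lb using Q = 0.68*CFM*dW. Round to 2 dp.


Q = 0.68 * 1775 * 16.1 = 19432.70 BTU/hr

19432.70 BTU/hr


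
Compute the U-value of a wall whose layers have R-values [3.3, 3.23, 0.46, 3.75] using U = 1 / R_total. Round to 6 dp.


R_total = 3.3 + 3.23 + 0.46 + 3.75 = 10.74
U = 1/10.74 = 0.093110

0.093110


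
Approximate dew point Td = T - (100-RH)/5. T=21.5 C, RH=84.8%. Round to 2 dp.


Td = 21.5 - (100-84.8)/5 = 18.46 C

18.46 C


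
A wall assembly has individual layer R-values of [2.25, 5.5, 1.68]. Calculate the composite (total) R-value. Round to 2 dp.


R_total = 2.25 + 5.5 + 1.68 = 9.43

9.43


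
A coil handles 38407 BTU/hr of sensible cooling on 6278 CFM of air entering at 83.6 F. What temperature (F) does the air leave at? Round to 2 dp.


dT = 38407/(1.08*6278) = 5.6645
T_leave = 83.6 - 5.6645 = 77.94 F

77.94 F


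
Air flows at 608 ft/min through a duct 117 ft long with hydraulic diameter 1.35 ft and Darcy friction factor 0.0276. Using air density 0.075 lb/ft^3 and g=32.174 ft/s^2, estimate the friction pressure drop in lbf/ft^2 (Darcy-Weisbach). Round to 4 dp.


v_fps = 608/60 = 10.1333 ft/s
dp = 0.0276*(117/1.35)*0.075*10.1333^2/(2*32.174) = 0.2863 lbf/ft^2

0.2863 lbf/ft^2


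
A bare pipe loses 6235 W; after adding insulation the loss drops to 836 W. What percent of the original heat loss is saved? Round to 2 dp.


Savings = ((6235-836)/6235)*100 = 86.59 %

86.59 %


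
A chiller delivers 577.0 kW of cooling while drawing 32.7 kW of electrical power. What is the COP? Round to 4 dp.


COP = 577.0 / 32.7 = 17.6453

17.6453


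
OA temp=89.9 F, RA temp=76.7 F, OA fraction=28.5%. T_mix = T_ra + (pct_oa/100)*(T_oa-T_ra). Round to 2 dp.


T_mix = 76.7 + (28.5/100)*(89.9-76.7) = 80.46 F

80.46 F


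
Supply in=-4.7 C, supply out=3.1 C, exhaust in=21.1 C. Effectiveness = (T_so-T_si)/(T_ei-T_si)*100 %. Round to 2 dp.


eff = (3.1-(-4.7))/(21.1-(-4.7))*100 = 30.23 %

30.23 %


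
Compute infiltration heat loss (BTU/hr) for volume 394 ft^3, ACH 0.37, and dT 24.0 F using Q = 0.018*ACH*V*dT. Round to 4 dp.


Q = 0.018 * 0.37 * 394 * 24.0 = 62.9770 BTU/hr

62.9770 BTU/hr


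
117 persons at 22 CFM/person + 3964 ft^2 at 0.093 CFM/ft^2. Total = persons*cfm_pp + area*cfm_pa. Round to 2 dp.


Total = 117*22 + 3964*0.093 = 2942.65 CFM

2942.65 CFM


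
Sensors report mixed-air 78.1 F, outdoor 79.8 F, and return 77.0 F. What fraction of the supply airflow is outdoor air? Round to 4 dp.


frac = (78.1 - 77.0) / (79.8 - 77.0) = 0.3929

0.3929


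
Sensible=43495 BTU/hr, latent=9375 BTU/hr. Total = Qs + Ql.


Qt = 43495 + 9375 = 52870 BTU/hr

52870 BTU/hr


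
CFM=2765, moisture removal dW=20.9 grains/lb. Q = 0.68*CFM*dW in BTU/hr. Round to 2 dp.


Q = 0.68 * 2765 * 20.9 = 39296.18 BTU/hr

39296.18 BTU/hr


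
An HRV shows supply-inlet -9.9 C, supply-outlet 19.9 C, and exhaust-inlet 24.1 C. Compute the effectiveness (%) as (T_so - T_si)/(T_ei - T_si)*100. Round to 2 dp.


eff = (19.9-(-9.9))/(24.1-(-9.9))*100 = 87.65 %

87.65 %


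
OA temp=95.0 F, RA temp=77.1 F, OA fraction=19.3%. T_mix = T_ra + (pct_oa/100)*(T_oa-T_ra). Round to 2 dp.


T_mix = 77.1 + (19.3/100)*(95.0-77.1) = 80.55 F

80.55 F


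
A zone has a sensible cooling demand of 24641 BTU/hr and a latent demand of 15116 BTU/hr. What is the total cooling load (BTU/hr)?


Qt = 24641 + 15116 = 39757 BTU/hr

39757 BTU/hr


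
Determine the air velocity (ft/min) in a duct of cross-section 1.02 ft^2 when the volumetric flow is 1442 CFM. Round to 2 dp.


V = 1442 / 1.02 = 1413.73 ft/min

1413.73 ft/min


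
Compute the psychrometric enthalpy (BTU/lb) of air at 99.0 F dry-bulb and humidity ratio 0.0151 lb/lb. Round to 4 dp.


h = 0.24*99.0 + 0.0151*(1061+0.444*99.0) = 40.4448 BTU/lb

40.4448 BTU/lb


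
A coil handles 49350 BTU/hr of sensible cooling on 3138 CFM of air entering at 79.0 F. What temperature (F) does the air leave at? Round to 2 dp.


dT = 49350/(1.08*3138) = 14.5616
T_leave = 79.0 - 14.5616 = 64.44 F

64.44 F


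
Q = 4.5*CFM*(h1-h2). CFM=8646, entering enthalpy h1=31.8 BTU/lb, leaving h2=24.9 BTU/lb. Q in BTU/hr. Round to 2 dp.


Q = 4.5 * 8646 * (31.8 - 24.9) = 268458.30 BTU/hr

268458.30 BTU/hr


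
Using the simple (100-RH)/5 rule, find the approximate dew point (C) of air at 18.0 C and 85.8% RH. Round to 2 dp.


Td = 18.0 - (100-85.8)/5 = 15.16 C

15.16 C


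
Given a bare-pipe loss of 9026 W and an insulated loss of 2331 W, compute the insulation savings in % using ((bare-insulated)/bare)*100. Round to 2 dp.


Savings = ((9026-2331)/9026)*100 = 74.17 %

74.17 %


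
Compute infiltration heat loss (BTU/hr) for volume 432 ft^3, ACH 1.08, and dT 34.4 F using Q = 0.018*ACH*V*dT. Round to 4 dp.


Q = 0.018 * 1.08 * 432 * 34.4 = 288.8940 BTU/hr

288.8940 BTU/hr


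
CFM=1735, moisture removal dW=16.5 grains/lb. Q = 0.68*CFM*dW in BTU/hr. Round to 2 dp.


Q = 0.68 * 1735 * 16.5 = 19466.70 BTU/hr

19466.70 BTU/hr


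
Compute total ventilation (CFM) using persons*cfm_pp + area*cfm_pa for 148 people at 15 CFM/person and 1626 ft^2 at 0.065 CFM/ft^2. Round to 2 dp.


Total = 148*15 + 1626*0.065 = 2325.69 CFM

2325.69 CFM


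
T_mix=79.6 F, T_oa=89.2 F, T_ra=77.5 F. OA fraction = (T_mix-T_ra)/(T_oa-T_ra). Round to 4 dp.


frac = (79.6 - 77.5) / (89.2 - 77.5) = 0.1795

0.1795


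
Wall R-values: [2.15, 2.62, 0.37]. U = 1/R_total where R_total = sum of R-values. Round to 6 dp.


R_total = 2.15 + 2.62 + 0.37 = 5.14
U = 1/5.14 = 0.194553

0.194553


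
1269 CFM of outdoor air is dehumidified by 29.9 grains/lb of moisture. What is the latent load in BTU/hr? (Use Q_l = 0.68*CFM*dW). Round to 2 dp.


Q = 0.68 * 1269 * 29.9 = 25801.31 BTU/hr

25801.31 BTU/hr


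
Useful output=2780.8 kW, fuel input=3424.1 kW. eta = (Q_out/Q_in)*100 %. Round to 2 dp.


eta = (2780.8/3424.1)*100 = 81.21 %

81.21 %


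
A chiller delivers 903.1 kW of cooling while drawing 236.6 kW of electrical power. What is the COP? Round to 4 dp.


COP = 903.1 / 236.6 = 3.8170

3.8170


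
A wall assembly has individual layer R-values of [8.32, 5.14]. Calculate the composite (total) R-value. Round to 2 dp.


R_total = 8.32 + 5.14 = 13.46

13.46


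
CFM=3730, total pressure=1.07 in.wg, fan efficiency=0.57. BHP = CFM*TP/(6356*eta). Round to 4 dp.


BHP = 3730 * 1.07 / (6356 * 0.57) = 1.1016 hp

1.1016 hp


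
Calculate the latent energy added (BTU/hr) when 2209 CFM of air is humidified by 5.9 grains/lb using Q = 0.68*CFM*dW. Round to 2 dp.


Q = 0.68 * 2209 * 5.9 = 8862.51 BTU/hr

8862.51 BTU/hr


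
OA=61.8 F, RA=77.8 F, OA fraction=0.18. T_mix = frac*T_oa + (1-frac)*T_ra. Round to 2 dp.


T_mix = 0.18*61.8 + 0.82*77.8 = 74.92 F

74.92 F


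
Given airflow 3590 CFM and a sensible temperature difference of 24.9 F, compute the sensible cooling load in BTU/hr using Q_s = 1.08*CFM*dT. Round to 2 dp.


Q = 1.08 * 3590 * 24.9 = 96542.28 BTU/hr

96542.28 BTU/hr


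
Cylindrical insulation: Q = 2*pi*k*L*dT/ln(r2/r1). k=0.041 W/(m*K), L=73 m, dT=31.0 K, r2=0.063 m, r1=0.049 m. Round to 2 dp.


Q = 2*pi*0.041*73*31.0/ln(0.063/0.049) = 2319.69 W

2319.69 W


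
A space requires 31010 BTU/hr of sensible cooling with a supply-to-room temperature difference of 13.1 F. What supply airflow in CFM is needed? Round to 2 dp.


CFM = 31010 / (1.08 * 13.1) = 2191.83

2191.83 CFM


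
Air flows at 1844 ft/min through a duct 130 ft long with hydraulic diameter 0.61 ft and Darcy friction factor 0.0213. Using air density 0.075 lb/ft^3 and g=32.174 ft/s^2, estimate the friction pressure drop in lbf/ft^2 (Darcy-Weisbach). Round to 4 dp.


v_fps = 1844/60 = 30.7333 ft/s
dp = 0.0213*(130/0.61)*0.075*30.7333^2/(2*32.174) = 4.9973 lbf/ft^2

4.9973 lbf/ft^2
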